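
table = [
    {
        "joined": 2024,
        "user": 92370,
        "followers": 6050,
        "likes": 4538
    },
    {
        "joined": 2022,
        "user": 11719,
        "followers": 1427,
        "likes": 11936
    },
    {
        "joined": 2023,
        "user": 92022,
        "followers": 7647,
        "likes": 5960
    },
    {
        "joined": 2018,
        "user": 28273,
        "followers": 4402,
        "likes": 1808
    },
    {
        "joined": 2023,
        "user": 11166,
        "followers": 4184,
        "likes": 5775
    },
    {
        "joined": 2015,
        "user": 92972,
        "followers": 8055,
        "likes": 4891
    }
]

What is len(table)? 6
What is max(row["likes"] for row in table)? 11936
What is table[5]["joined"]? 2015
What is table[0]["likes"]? 4538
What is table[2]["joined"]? 2023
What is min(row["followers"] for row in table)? 1427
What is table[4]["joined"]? 2023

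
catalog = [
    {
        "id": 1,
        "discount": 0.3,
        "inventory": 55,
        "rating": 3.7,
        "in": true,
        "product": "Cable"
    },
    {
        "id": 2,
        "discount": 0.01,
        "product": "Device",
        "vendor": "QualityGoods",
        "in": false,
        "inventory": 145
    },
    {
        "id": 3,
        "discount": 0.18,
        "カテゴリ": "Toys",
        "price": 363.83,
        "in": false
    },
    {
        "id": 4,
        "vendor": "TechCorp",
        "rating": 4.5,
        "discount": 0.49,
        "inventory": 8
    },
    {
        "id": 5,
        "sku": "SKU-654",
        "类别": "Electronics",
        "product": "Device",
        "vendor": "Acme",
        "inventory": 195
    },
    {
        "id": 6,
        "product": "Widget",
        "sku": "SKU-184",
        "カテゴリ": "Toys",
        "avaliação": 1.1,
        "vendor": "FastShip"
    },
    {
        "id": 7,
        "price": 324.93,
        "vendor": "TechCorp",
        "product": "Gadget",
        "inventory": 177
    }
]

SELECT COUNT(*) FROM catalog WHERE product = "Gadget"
1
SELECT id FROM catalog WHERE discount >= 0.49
[4]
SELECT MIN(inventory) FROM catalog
8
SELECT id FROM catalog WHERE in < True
[2, 3]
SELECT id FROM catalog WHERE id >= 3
[3, 4, 5, 6, 7]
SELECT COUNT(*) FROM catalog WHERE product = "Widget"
1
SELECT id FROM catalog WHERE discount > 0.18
[1, 4]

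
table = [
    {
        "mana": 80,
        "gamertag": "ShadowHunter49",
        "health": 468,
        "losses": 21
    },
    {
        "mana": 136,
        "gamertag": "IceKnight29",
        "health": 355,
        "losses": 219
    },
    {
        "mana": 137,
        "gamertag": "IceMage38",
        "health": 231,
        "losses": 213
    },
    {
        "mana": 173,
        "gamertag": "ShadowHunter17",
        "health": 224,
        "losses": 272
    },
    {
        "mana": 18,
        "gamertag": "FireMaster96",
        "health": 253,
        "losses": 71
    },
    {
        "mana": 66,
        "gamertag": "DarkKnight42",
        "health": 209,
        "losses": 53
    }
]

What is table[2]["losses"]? 213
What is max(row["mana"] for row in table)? 173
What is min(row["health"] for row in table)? 209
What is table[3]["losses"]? 272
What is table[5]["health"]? 209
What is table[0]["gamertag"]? "ShadowHunter49"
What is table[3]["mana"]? 173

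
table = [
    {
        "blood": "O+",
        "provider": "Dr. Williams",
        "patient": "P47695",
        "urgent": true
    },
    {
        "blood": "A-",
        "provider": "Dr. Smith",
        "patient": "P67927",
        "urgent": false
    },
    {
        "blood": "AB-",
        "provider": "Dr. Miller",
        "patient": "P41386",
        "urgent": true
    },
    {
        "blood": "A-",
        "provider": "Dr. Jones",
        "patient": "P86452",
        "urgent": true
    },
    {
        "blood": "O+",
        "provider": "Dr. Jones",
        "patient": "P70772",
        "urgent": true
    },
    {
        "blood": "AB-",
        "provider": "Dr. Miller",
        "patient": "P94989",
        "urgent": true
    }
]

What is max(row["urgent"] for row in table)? True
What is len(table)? 6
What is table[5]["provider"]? "Dr. Miller"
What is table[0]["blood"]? "O+"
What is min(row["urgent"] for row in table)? False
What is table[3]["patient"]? "P86452"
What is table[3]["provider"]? "Dr. Jones"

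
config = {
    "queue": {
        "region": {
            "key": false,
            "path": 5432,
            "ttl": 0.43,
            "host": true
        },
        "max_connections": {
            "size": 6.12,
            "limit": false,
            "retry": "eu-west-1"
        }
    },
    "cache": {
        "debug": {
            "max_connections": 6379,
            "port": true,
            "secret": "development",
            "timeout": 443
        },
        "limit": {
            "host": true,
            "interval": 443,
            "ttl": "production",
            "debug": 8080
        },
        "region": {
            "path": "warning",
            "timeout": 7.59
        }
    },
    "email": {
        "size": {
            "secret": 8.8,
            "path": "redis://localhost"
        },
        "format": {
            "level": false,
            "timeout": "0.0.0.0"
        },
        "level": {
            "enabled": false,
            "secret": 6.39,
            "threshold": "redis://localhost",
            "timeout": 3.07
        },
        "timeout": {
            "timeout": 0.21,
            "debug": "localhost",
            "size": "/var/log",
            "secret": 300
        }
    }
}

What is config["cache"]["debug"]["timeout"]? 443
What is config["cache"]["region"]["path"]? "warning"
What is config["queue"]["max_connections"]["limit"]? False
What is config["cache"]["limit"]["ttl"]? "production"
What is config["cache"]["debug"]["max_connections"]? 6379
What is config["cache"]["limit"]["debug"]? 8080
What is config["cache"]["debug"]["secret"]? "development"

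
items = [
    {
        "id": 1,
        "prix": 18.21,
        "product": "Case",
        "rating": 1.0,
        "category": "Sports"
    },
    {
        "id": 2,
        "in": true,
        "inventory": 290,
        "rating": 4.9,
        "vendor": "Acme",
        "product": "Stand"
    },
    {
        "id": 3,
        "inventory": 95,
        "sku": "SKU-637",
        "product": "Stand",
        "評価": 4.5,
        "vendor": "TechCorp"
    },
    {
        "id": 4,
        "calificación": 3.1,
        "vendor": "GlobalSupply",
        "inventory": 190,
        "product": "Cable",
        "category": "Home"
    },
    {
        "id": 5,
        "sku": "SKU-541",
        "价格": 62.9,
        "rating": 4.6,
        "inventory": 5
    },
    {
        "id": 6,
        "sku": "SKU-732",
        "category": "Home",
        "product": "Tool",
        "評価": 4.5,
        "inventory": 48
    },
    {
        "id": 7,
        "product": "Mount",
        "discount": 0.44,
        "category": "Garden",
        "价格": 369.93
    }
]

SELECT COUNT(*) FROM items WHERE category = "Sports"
1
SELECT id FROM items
[1, 2, 3, 4, 5, 6, 7]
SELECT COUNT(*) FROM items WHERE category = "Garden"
1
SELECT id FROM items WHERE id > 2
[3, 4, 5, 6, 7]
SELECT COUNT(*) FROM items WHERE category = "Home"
2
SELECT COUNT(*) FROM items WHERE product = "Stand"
2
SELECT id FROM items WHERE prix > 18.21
[]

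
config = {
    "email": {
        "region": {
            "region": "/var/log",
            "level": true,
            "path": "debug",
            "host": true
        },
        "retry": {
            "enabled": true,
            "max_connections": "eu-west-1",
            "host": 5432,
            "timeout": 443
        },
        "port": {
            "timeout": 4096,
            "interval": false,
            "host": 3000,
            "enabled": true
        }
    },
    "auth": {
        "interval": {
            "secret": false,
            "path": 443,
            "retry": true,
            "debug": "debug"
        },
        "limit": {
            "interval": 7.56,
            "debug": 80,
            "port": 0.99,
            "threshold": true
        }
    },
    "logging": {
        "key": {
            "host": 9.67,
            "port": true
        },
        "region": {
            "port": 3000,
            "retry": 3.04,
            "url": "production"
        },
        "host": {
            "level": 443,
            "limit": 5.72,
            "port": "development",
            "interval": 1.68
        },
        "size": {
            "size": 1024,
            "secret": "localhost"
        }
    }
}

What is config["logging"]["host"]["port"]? "development"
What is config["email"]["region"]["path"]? "debug"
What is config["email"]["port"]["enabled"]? True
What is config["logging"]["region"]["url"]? "production"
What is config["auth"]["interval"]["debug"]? "debug"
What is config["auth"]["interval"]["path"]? 443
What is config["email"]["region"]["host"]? True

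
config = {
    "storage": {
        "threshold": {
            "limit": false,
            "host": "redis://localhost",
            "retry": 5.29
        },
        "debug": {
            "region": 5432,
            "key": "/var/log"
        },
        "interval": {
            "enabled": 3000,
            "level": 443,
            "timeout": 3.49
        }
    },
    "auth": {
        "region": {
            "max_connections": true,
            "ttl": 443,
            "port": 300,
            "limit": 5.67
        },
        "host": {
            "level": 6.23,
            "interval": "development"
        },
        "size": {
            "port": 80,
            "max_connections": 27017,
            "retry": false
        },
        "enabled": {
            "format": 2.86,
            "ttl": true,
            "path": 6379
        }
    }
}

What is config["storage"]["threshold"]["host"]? "redis://localhost"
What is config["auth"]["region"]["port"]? 300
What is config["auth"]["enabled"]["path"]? 6379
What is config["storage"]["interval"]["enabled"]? 3000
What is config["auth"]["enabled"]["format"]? 2.86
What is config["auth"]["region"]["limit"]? 5.67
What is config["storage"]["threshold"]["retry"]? 5.29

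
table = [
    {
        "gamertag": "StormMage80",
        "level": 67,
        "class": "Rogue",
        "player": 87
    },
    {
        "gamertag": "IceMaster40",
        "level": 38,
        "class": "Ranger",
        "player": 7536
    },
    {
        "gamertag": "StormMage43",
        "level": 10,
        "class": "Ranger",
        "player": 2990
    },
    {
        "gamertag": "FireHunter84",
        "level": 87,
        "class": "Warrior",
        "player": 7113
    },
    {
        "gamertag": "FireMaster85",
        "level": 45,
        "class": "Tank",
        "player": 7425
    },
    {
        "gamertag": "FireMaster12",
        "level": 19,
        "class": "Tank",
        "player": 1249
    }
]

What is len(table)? 6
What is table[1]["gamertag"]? "IceMaster40"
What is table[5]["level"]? 19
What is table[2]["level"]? 10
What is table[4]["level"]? 45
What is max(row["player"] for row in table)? 7536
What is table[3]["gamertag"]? "FireHunter84"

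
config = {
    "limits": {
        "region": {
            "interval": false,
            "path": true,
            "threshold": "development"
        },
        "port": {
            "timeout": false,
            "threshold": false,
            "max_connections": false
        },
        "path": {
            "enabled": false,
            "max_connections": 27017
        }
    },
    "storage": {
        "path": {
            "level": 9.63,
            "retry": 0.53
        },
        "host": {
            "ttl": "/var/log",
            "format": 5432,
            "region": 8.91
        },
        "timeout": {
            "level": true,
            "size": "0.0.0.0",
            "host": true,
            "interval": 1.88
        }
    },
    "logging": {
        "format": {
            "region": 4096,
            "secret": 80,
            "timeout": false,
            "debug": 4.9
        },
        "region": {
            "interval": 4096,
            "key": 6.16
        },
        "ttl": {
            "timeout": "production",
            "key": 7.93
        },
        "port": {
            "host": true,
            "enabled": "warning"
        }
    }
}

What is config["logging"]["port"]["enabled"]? "warning"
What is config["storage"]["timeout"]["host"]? True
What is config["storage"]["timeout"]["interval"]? 1.88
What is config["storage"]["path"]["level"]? 9.63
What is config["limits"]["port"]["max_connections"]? False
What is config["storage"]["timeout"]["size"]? "0.0.0.0"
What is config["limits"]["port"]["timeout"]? False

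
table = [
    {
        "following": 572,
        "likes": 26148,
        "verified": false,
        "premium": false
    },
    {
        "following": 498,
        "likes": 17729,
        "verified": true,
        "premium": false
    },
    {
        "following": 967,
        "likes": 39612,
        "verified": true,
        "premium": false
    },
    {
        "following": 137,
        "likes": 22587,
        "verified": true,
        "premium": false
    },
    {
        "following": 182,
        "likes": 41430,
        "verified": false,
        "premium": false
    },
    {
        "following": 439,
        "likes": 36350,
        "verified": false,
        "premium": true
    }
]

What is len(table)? 6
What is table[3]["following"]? 137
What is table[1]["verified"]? True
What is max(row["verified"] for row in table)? True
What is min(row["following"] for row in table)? 137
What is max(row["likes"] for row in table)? 41430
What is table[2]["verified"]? True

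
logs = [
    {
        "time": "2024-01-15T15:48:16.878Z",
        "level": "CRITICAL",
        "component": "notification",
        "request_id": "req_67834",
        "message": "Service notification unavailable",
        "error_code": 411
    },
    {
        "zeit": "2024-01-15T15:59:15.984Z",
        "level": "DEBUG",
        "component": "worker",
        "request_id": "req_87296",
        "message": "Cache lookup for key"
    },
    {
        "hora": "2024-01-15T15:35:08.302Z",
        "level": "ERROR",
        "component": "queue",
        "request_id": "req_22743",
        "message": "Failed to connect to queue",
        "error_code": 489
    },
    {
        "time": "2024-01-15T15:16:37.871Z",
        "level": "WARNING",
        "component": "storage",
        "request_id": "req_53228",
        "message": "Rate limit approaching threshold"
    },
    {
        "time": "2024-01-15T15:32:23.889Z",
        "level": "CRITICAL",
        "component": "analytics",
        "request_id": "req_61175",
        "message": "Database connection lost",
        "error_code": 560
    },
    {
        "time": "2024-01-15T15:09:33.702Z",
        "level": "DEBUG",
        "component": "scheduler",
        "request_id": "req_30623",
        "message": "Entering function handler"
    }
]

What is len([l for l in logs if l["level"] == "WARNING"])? 1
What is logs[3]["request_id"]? "req_53228"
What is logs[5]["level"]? "DEBUG"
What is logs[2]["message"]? "Failed to connect to queue"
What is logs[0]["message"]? "Service notification unavailable"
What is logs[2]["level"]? "ERROR"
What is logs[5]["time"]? "2024-01-15T15:09:33.702Z"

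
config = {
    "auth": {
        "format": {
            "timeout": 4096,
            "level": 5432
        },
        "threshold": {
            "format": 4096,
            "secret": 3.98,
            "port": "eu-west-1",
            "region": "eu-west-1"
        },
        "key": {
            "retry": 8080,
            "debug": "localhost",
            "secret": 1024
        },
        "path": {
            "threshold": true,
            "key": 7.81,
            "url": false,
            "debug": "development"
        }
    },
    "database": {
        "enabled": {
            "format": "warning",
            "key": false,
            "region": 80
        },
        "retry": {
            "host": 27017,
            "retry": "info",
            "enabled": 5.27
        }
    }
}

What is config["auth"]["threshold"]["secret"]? 3.98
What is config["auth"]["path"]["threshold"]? True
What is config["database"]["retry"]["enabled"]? 5.27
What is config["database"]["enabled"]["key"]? False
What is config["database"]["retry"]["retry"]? "info"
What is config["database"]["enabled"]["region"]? 80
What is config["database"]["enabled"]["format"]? "warning"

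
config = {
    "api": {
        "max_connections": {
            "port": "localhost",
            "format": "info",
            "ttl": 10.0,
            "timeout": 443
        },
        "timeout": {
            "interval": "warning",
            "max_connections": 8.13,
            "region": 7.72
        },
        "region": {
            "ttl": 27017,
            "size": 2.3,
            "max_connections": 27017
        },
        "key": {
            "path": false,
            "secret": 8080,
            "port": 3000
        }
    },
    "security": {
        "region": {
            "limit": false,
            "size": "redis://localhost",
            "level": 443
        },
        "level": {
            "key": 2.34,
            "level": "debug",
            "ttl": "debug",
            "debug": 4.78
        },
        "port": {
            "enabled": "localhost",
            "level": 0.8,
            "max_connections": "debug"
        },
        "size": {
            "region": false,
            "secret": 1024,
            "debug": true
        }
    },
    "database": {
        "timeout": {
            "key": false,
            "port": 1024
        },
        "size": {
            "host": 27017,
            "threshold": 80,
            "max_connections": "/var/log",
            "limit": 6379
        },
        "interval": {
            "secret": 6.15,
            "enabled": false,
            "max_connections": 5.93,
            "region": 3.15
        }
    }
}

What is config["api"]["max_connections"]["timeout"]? 443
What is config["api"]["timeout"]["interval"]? "warning"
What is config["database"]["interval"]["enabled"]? False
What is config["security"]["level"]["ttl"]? "debug"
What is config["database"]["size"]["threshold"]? 80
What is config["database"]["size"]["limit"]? 6379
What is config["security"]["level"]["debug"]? 4.78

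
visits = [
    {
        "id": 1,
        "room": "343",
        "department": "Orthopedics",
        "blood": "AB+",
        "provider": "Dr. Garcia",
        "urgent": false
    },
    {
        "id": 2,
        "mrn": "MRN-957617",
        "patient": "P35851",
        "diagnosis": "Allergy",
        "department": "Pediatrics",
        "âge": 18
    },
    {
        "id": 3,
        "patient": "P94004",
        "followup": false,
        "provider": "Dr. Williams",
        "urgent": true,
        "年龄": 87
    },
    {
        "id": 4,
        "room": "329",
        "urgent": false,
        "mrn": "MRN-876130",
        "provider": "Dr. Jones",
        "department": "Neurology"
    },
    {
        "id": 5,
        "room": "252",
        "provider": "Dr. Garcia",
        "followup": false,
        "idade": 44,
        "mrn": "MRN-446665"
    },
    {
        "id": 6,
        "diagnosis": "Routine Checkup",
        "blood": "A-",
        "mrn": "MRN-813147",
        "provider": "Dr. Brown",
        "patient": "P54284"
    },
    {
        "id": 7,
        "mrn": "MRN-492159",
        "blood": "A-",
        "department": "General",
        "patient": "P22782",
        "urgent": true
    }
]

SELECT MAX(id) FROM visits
7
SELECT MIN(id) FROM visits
1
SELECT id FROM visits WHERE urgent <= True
[1, 3, 4, 7]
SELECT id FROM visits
[1, 2, 3, 4, 5, 6, 7]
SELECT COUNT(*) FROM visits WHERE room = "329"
1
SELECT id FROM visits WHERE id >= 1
[1, 2, 3, 4, 5, 6, 7]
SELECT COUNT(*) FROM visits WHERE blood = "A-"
2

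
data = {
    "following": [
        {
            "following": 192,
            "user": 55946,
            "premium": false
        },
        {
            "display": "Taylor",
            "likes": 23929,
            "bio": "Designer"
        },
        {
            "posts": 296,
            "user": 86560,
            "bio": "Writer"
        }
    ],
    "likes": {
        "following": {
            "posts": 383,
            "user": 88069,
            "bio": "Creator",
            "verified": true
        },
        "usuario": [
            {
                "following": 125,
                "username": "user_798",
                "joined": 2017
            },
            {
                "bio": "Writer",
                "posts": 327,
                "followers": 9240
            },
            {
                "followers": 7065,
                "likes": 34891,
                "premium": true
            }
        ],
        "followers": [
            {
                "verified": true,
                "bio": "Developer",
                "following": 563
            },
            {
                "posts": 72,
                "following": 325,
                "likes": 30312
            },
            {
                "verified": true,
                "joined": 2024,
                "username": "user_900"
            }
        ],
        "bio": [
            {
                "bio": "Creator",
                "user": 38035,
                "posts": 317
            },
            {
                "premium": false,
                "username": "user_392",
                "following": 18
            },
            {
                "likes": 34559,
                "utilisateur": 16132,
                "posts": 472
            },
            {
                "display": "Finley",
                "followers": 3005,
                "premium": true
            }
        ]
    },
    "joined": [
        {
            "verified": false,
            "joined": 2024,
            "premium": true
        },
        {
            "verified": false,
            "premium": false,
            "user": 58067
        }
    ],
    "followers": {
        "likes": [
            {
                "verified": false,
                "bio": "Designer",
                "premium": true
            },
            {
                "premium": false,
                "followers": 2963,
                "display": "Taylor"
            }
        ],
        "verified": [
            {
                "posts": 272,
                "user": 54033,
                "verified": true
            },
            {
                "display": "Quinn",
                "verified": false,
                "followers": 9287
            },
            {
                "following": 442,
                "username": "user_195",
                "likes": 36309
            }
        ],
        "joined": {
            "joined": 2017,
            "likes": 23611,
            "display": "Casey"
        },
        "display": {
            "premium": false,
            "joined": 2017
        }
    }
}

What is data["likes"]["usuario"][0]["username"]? "user_798"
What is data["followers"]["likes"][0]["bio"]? "Designer"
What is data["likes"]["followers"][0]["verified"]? True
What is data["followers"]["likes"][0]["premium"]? True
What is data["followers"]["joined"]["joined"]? 2017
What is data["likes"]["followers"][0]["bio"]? "Developer"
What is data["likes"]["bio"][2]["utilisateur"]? 16132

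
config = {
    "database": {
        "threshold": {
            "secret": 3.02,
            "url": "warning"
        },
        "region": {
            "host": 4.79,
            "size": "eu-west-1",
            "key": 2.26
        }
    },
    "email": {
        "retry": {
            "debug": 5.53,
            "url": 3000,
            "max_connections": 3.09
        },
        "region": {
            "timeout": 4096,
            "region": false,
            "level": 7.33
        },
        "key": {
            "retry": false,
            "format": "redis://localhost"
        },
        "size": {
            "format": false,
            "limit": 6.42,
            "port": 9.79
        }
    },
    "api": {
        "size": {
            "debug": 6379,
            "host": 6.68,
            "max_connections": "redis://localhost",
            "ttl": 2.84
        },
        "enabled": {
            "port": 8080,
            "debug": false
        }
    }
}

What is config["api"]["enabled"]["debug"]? False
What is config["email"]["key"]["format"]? "redis://localhost"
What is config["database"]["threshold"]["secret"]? 3.02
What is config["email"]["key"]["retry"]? False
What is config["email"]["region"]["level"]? 7.33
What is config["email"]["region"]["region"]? False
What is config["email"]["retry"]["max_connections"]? 3.09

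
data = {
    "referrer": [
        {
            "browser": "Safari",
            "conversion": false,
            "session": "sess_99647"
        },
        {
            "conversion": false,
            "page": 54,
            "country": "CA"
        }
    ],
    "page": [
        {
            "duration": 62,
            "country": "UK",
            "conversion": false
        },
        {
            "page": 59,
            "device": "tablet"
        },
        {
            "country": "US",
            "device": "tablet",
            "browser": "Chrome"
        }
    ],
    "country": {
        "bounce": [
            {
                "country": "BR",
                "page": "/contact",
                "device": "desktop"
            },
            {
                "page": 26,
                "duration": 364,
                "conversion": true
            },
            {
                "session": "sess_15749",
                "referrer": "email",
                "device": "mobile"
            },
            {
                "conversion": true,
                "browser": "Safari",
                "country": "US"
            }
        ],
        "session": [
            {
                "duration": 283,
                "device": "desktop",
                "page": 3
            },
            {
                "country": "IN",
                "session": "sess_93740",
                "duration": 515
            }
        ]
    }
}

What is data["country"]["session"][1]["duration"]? 515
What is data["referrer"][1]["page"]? 54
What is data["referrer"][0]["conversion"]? False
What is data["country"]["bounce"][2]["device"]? "mobile"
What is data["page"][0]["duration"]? 62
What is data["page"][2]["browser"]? "Chrome"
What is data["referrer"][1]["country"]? "CA"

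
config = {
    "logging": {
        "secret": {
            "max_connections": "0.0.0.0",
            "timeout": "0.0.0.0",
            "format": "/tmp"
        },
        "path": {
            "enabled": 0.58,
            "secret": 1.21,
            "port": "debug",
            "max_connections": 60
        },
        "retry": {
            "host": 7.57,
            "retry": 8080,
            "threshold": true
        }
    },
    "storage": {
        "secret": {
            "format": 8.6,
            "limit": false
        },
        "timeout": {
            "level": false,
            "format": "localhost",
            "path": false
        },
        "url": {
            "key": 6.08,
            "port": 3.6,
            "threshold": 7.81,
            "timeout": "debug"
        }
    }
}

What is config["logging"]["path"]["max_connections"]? 60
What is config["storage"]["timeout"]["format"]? "localhost"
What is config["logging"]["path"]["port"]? "debug"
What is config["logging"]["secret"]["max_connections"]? "0.0.0.0"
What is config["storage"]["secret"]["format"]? 8.6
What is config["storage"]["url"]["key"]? 6.08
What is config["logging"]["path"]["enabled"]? 0.58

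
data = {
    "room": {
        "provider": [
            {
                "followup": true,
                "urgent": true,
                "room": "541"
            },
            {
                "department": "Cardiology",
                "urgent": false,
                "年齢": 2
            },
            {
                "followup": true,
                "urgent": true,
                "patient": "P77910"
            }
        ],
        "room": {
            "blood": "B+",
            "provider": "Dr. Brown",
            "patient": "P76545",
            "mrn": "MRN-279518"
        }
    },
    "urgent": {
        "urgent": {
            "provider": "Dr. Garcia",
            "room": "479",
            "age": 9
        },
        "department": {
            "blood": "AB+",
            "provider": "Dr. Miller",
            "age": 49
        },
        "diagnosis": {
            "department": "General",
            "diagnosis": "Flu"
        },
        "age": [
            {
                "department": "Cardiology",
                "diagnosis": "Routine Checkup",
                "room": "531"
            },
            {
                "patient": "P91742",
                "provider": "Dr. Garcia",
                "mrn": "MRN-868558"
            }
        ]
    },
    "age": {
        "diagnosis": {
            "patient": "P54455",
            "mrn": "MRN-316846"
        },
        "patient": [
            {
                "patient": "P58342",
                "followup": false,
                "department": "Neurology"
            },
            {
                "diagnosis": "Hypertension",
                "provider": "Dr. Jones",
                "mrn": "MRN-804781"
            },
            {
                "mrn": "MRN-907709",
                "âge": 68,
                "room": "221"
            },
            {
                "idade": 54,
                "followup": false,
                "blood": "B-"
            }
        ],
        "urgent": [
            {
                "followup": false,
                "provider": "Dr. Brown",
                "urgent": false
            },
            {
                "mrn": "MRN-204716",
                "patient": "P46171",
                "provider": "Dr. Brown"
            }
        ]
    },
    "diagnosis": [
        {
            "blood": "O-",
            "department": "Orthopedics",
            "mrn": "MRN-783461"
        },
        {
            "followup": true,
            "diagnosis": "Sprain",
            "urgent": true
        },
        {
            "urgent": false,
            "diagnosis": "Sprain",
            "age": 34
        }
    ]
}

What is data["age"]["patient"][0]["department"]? "Neurology"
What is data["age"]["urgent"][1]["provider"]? "Dr. Brown"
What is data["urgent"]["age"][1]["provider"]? "Dr. Garcia"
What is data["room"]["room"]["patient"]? "P76545"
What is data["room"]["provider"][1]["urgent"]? False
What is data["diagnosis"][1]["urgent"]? True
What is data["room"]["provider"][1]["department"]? "Cardiology"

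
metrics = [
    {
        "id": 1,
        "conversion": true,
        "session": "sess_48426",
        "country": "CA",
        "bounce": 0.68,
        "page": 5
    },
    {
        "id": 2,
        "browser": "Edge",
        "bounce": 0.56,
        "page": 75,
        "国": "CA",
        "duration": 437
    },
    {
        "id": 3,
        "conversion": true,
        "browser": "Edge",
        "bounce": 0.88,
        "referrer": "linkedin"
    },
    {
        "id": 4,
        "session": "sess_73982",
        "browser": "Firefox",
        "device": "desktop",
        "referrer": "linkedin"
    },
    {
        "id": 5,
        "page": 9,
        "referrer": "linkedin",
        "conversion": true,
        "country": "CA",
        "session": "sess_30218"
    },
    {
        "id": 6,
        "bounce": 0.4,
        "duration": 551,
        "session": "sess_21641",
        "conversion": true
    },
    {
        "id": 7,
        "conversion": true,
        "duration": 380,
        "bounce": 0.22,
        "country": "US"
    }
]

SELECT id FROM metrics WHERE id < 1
[]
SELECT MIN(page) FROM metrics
5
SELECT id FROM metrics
[1, 2, 3, 4, 5, 6, 7]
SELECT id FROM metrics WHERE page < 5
[]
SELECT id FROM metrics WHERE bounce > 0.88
[]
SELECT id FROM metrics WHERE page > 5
[2, 5]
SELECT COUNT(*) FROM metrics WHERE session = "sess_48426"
1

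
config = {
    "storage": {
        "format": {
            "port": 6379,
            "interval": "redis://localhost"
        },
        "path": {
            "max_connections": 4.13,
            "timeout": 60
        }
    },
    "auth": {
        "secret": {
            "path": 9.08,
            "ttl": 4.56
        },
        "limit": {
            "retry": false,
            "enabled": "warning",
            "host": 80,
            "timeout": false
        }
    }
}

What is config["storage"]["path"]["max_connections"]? 4.13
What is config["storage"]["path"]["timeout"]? 60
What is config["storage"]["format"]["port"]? 6379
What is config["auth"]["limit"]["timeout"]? False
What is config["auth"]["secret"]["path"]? 9.08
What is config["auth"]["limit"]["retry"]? False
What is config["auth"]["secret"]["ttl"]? 4.56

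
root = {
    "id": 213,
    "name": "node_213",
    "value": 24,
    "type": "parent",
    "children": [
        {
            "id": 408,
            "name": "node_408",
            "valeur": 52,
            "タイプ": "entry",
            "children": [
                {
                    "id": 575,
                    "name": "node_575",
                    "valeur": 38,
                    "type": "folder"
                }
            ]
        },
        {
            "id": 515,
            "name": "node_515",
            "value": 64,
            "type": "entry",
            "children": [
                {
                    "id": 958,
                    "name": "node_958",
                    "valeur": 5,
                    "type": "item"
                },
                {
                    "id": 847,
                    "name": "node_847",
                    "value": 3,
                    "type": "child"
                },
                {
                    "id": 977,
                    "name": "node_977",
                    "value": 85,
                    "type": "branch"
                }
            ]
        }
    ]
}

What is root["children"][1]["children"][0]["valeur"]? 5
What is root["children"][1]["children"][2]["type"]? "branch"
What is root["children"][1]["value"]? 64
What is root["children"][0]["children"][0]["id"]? 575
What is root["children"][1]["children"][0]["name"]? "node_958"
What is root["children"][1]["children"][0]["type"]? "item"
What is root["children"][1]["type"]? "entry"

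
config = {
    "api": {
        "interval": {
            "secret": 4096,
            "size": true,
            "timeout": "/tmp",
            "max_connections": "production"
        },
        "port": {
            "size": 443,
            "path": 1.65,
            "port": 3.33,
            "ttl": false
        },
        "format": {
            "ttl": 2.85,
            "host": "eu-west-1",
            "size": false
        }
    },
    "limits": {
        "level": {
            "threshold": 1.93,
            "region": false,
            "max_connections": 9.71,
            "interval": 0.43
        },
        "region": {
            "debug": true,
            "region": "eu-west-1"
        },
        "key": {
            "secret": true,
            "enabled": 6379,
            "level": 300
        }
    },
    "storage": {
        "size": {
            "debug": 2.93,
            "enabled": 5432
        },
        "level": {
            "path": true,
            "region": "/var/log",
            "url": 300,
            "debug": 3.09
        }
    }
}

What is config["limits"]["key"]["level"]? 300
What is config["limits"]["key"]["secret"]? True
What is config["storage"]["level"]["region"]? "/var/log"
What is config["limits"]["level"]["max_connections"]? 9.71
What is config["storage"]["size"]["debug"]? 2.93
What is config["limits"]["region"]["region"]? "eu-west-1"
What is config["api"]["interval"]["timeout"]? "/tmp"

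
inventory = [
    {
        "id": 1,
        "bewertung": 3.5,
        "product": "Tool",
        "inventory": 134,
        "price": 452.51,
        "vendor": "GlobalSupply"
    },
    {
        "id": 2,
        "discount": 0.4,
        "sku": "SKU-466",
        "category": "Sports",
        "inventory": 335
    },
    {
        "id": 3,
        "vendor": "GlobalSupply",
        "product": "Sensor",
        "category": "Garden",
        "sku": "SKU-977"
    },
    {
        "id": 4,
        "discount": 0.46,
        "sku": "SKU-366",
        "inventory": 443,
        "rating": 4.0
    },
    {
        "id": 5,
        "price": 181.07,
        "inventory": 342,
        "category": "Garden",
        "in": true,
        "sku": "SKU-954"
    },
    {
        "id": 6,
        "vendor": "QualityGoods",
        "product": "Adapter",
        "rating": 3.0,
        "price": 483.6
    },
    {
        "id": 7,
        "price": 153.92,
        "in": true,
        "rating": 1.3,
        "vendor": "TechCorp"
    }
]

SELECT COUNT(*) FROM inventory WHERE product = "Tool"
1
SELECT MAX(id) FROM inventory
7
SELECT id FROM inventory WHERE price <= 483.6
[1, 5, 6, 7]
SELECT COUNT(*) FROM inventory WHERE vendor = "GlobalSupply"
2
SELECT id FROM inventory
[1, 2, 3, 4, 5, 6, 7]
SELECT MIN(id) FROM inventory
1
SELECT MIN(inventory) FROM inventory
134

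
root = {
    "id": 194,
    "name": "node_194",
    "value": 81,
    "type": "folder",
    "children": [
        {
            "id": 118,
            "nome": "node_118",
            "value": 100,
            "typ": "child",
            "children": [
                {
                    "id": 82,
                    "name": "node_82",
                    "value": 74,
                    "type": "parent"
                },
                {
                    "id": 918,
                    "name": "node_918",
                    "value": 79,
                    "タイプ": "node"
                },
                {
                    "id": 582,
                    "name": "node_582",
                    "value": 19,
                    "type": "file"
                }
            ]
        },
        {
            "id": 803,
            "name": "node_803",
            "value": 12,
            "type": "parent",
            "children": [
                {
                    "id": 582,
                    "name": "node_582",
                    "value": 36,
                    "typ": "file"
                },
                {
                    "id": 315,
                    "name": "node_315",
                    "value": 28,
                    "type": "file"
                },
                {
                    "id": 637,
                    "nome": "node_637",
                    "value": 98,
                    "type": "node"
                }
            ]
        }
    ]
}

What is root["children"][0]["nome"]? "node_118"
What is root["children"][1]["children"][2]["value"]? 98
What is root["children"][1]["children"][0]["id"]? 582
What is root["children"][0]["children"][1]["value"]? 79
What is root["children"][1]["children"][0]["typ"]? "file"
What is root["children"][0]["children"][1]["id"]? 918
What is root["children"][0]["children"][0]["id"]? 82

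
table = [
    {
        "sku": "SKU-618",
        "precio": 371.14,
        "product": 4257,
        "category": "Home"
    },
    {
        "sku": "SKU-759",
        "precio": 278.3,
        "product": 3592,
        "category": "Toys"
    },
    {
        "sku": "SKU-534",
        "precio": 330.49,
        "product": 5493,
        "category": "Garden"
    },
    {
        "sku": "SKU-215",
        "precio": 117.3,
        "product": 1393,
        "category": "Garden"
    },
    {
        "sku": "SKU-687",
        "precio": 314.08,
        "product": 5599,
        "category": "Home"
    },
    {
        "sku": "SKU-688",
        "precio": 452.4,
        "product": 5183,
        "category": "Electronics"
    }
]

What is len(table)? 6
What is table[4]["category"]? "Home"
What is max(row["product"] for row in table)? 5599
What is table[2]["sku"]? "SKU-534"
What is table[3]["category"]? "Garden"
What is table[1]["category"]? "Toys"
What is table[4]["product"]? 5599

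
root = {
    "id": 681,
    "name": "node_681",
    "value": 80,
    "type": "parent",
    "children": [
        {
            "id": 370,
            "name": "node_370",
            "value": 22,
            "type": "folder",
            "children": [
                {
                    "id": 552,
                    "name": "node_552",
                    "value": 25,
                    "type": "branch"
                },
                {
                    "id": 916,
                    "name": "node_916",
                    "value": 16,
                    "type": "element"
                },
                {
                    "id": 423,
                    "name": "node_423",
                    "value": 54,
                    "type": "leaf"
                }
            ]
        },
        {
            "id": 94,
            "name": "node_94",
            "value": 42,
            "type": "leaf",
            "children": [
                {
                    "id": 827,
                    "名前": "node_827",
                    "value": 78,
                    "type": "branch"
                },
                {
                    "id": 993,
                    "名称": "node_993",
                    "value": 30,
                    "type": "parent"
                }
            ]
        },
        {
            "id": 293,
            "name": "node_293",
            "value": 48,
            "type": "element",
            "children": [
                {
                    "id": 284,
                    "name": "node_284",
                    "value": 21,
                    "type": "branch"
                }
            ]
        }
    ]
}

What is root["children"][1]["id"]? 94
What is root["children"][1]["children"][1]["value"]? 30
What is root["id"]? 681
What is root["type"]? "parent"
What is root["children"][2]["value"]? 48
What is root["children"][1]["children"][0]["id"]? 827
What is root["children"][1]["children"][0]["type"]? "branch"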